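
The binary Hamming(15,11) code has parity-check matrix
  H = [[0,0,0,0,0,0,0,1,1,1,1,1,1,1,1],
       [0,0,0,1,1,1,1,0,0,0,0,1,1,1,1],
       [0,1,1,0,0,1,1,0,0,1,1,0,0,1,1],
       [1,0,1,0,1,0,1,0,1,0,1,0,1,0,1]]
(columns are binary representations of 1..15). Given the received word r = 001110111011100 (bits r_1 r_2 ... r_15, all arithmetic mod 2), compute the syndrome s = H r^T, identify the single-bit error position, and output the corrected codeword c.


s = (1, 1, 1, 0)^T, error position = 14, corrected codeword c = 001110111011110

Compute s = H r^T mod 2 one row at a time:
  s_1 = 1 + 1 + 0 + 1 + 1 + 1 + 0 + 0 = 5 ≡ 1 (mod 2).
  s_2 = 1 + 1 + 0 + 1 + 1 + 1 + 0 + 0 = 5 ≡ 1 (mod 2).
  s_3 = 0 + 1 + 0 + 1 + 0 + 1 + 0 + 0 = 3 ≡ 1 (mod 2).
  s_4 = 0 + 1 + 1 + 1 + 1 + 1 + 1 + 0 = 6 ≡ 0 (mod 2).
s = (1, 1, 1, 0)^T — this equals column 14 of H (binary 1110), so error is at position 14.
Correct: flip bit 14 of r = 001110111011100 to get c = 001110111011110.


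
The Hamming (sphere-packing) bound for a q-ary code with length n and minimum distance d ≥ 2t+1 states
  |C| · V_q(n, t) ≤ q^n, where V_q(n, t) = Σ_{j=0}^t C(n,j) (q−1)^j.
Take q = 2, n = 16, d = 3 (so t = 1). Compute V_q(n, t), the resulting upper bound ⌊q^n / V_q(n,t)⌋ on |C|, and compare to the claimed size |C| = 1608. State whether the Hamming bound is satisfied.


V_q(n, t) = 17, q^n = 65536, Hamming bound = 3855, |C| = 1608 ≤ bound (satisfied).

Step 1: Compute V_q(n, t) = Σ_{j=0}^1 C(n, j) (q−1)^j.
  j = 0: C(16,0)·(1)^0 = 1·1 = 1.
  j = 1: C(16,1)·(1)^1 = 16·1 = 16.
  V_q(n, t) = 1 + 16 = 17.
Step 2: q^n = 2^16 = 65536.
Step 3: Hamming bound ⌊q^n / V_q(n,t)⌋ = ⌊65536/17⌋ = 3855.
Step 4: Compare |C| = 1608 to 3855: satisfied.
The claimed |C| lies below the Hamming bound.


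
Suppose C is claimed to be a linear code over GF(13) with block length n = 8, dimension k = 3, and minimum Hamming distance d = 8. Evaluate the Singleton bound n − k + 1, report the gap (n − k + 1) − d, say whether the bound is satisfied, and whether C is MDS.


Singleton RHS = n − k + 1 = 6, slack = -2, bound violated (no such code; not MDS).

Singleton bound: d ≤ n − k + 1.
Here n = 8, k = 3, so n − k + 1 = 6.
Given d = 8, check d ≤ 6: NO.
Slack = (n − k + 1) − d = -2.
The slack is negative: d = 8 exceeds n − k + 1 = 6 by 2, so the Singleton bound is violated and no linear [8, 3, 8]_13 code can exist. In particular it is not MDS (MDS requires d = n − k + 1 exactly).
Description: the claimed parameters are [8, 3, 8]_13; such a code would be impossible (violates the Singleton bound).


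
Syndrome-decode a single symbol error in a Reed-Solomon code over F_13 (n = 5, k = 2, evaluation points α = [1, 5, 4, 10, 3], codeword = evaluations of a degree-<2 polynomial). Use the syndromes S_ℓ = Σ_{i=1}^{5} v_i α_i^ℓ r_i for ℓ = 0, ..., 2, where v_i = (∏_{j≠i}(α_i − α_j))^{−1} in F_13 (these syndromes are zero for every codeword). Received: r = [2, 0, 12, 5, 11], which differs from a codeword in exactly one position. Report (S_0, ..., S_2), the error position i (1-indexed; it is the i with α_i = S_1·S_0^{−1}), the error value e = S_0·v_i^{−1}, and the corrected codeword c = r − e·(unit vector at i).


S = (4, 4, 4), error at position 1, error magnitude e = 6, c = [9, 0, 12, 5, 11].

Step 1: column multipliers v_i = (∏_{j≠i}(α_i − α_j))^{−1} mod 13.
  i = 1 (α = 1): (1−5)(1−4)(1−10)(1−3) = (−4)·(−3)·(−9)·(−2) = 216 ≡ 8, so v_1 = 8^{−1} = 5 (mod 13).
  i = 2 (α = 5): (5−1)(5−4)(5−10)(5−3) = 4·1·(−5)·2 = −40 ≡ 12, so v_2 = 12^{−1} = 12 (mod 13).
  i = 3 (α = 4): (4−1)(4−5)(4−10)(4−3) = 3·(−1)·(−6)·1 = 18 ≡ 5, so v_3 = 5^{−1} = 8 (mod 13).
  i = 4 (α = 10): (10−1)(10−5)(10−4)(10−3) = 9·5·6·7 = 1890 ≡ 5, so v_4 = 5^{−1} = 8 (mod 13).
  i = 5 (α = 3): (3−1)(3−5)(3−4)(3−10) = 2·(−2)·(−1)·(−7) = −28 ≡ 11, so v_5 = 11^{−1} = 6 (mod 13).
  v = [5, 12, 8, 8, 6].
Step 2: syndromes of r = [2, 0, 12, 5, 11] (all sums mod 13).
  S_0 = Σ v_i r_i = 5·2 + 12·0 + 8·12 + 8·5 + 6·11 = 212 ≡ 4.
  S_1 = Σ v_i α_i r_i = 5·1·2 + 12·5·0 + 8·4·12 + 8·10·5 + 6·3·11 = 992 ≡ 4.
  α_i^2 mod 13 = [1, 12, 3, 9, 9].
  S_2 = Σ v_i α_i^2 r_i = 5·1·2 + 12·12·0 + 8·3·12 + 8·9·5 + 6·9·11 = 1252 ≡ 4.
  S = (4, 4, 4) ≠ 0, so r is not a codeword (an error is present).
Step 3: locate the error. For a single error e at position i, S_ℓ = v_i·e·α_i^ℓ, so α_err = S_1/S_0.
  S_0^{−1} = 4^{−1} = 10 (mod 13), so α_err = 4·10 = 40 ≡ 1 = α_1. Error position i = 1.
  Consistency check: S_2/S_1 = 4·10 = 40 ≡ 1 = α_err ✓ (single-error assumption holds).
Step 4: error magnitude e = S_0/v_1 = S_0·∏_{j≠1}(α_1 − α_j) = 4·8 = 32 ≡ 6 (mod 13).
Step 5: correct position 1: c_1 = r_1 − e = 2 − 6 ≡ 9 (mod 13). Hence c = [9, 0, 12, 5, 11].
  Check: interpolating c through the α_i gives m(x) = 8 + 1·x (degree < 2) with m(α_i) = c_i for every i, so c is indeed a codeword.


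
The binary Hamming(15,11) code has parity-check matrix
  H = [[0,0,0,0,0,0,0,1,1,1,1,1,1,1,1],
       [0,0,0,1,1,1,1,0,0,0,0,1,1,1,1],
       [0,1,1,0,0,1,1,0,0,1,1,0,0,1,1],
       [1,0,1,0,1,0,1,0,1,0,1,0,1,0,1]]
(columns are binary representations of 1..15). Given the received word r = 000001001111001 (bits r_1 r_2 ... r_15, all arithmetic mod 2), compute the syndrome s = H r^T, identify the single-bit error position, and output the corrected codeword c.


s = (1, 1, 0, 1)^T, error position = 13, corrected codeword c = 000001001111101

Compute s = H r^T mod 2 one row at a time:
  s_1 = 0 + 1 + 1 + 1 + 1 + 0 + 0 + 1 = 5 ≡ 1 (mod 2).
  s_2 = 0 + 0 + 1 + 0 + 1 + 0 + 0 + 1 = 3 ≡ 1 (mod 2).
  s_3 = 0 + 0 + 1 + 0 + 1 + 1 + 0 + 1 = 4 ≡ 0 (mod 2).
  s_4 = 0 + 0 + 0 + 0 + 1 + 1 + 0 + 1 = 3 ≡ 1 (mod 2).
s = (1, 1, 0, 1)^T — this equals column 13 of H (binary 1101), so error is at position 13.
Correct: flip bit 13 of r = 000001001111001 to get c = 000001001111101.


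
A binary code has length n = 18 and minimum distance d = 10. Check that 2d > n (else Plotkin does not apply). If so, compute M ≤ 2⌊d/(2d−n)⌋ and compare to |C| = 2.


Plotkin bound M ≤ 10; given |C| = 2 ≤ bound (satisfied).

Check applicability: 2d = 20, n = 18.
2d − n = 2 > 0, so Plotkin applies.
Compute d/(2d−n) = 10/2 ≈ 5.0000.
⌊d/(2d−n)⌋ = 5.
Plotkin bound: M ≤ 2·5 = 10.
Given |C| = 2, check: satisfied.
This |C| is below the Plotkin bound.


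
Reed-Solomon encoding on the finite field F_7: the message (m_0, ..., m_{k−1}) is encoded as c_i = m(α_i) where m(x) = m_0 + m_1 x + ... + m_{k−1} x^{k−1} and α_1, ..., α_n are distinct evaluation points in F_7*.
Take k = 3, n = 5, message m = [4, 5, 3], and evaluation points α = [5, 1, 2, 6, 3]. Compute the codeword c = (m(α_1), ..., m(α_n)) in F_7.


c = [6, 5, 5, 2, 4]

Message polynomial: m(x) = 4 + 5·x + 3·x^2 (mod 7).
For each evaluation point α_i, compute m(α_i) mod 7:
  α_1 = 5: Horner steps 3 → 6 → 6, so m(5) = 6.
  α_2 = 1: Horner steps 3 → 1 → 5, so m(1) = 5.
  α_3 = 2: Horner steps 3 → 4 → 5, so m(2) = 5.
  α_4 = 6: Horner steps 3 → 2 → 2, so m(6) = 2.
  α_5 = 3: Horner steps 3 → 0 → 4, so m(3) = 4.
Codeword c = [6, 5, 5, 2, 4] ∈ F_7^5.


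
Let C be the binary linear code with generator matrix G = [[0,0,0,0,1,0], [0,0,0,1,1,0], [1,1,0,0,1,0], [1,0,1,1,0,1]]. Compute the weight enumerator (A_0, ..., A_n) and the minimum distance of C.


Weight distribution: A_0 = 1, A_1 = 2, A_2 = 2, A_3 = 4, A_4 = 5, A_5 = 2. Minimum distance d = 1.

Enumerate all 2^4 = 16 messages m ∈ F_2^4.
For each, compute codeword c = mG in F_2^6, then tally its weight.
  m = 0000 → c = 000000, weight = 0.
  m = 1000 → c = 000010, weight = 1.
  m = 0100 → c = 000110, weight = 2.
  m = 1100 → c = 000100, weight = 1.
  m = 0010 → c = 110010, weight = 3.
  m = 1010 → c = 110000, weight = 2.
  m = 0110 → c = 110100, weight = 3.
  m = 1110 → c = 110110, weight = 4.
  m = 0001 → c = 101101, weight = 4.
  m = 1001 → c = 101111, weight = 5.
  m = 0101 → c = 101011, weight = 4.
  m = 1101 → c = 101001, weight = 3.
  m = 0011 → c = 011111, weight = 5.
  m = 1011 → c = 011101, weight = 4.
  m = 0111 → c = 011001, weight = 3.
  m = 1111 → c = 011011, weight = 4.
Tally weights:
  weight 0: 1 codewords.
  weight 1: 2 codewords.
  weight 2: 2 codewords.
  weight 3: 4 codewords.
  weight 4: 5 codewords.
  weight 5: 2 codewords.
Minimum distance d = smallest w > 0 with A_w > 0 = 1.
Sanity: Σ A_w = 16 = 2^4 = 16 ✓.


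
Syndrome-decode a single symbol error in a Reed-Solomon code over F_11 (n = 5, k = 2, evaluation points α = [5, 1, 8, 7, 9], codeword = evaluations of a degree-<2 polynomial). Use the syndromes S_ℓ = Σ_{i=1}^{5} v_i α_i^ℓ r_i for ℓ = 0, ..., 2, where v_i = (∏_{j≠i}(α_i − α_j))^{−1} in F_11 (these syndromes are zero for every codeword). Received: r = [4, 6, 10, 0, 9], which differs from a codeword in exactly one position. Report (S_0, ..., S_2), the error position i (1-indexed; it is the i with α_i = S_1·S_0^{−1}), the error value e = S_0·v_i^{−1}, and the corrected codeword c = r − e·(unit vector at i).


S = (8, 7, 2), error at position 1, error magnitude e = 2, c = [2, 6, 10, 0, 9].

Step 1: column multipliers v_i = (∏_{j≠i}(α_i − α_j))^{−1} mod 11.
  i = 1 (α = 5): (5−1)(5−8)(5−7)(5−9) = 4·(−3)·(−2)·(−4) = −96 ≡ 3, so v_1 = 3^{−1} = 4 (mod 11).
  i = 2 (α = 1): (1−5)(1−8)(1−7)(1−9) = (−4)·(−7)·(−6)·(−8) = 1344 ≡ 2, so v_2 = 2^{−1} = 6 (mod 11).
  i = 3 (α = 8): (8−5)(8−1)(8−7)(8−9) = 3·7·1·(−1) = −21 ≡ 1, so v_3 = 1^{−1} = 1 (mod 11).
  i = 4 (α = 7): (7−5)(7−1)(7−8)(7−9) = 2·6·(−1)·(−2) = 24 ≡ 2, so v_4 = 2^{−1} = 6 (mod 11).
  i = 5 (α = 9): (9−5)(9−1)(9−8)(9−7) = 4·8·1·2 = 64 ≡ 9, so v_5 = 9^{−1} = 5 (mod 11).
  v = [4, 6, 1, 6, 5].
Step 2: syndromes of r = [4, 6, 10, 0, 9] (all sums mod 11).
  S_0 = Σ v_i r_i = 4·4 + 6·6 + 1·10 + 6·0 + 5·9 = 107 ≡ 8.
  S_1 = Σ v_i α_i r_i = 4·5·4 + 6·1·6 + 1·8·10 + 6·7·0 + 5·9·9 = 601 ≡ 7.
  α_i^2 mod 11 = [3, 1, 9, 5, 4].
  S_2 = Σ v_i α_i^2 r_i = 4·3·4 + 6·1·6 + 1·9·10 + 6·5·0 + 5·4·9 = 354 ≡ 2.
  S = (8, 7, 2) ≠ 0, so r is not a codeword (an error is present).
Step 3: locate the error. For a single error e at position i, S_ℓ = v_i·e·α_i^ℓ, so α_err = S_1/S_0.
  S_0^{−1} = 8^{−1} = 7 (mod 11), so α_err = 7·7 = 49 ≡ 5 = α_1. Error position i = 1.
  Consistency check: S_2/S_1 = 2·8 = 16 ≡ 5 = α_err ✓ (single-error assumption holds).
Step 4: error magnitude e = S_0/v_1 = S_0·∏_{j≠1}(α_1 − α_j) = 8·3 = 24 ≡ 2 (mod 11).
Step 5: correct position 1: c_1 = r_1 − e = 4 − 2 ≡ 2 (mod 11). Hence c = [2, 6, 10, 0, 9].
  Check: interpolating c through the α_i gives m(x) = 7 + 10·x (degree < 2) with m(α_i) = c_i for every i, so c is indeed a codeword.


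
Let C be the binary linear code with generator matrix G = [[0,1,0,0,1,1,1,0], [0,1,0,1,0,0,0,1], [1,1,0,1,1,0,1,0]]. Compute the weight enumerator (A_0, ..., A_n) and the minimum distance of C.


Weight distribution: A_0 = 1, A_3 = 2, A_4 = 3, A_5 = 2. Minimum distance d = 3.

Enumerate all 2^3 = 8 messages m ∈ F_2^3.
For each, compute codeword c = mG in F_2^8, then tally its weight.
  m = 000 → c = 00000000, weight = 0.
  m = 100 → c = 01001110, weight = 4.
  m = 010 → c = 01010001, weight = 3.
  m = 110 → c = 00011111, weight = 5.
  m = 001 → c = 11011010, weight = 5.
  m = 101 → c = 10010100, weight = 3.
  m = 011 → c = 10001011, weight = 4.
  m = 111 → c = 11000101, weight = 4.
Tally weights:
  weight 0: 1 codewords.
  weight 3: 2 codewords.
  weight 4: 3 codewords.
  weight 5: 2 codewords.
Minimum distance d = smallest w > 0 with A_w > 0 = 3.
Sanity: Σ A_w = 8 = 2^3 = 8 ✓.


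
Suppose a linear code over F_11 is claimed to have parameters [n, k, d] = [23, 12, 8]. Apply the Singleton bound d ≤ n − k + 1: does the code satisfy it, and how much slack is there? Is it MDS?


Singleton RHS = n − k + 1 = 12, slack = 4, bound satisfied, not MDS.

Singleton bound: d ≤ n − k + 1.
Here n = 23, k = 12, so n − k + 1 = 12.
Given d = 8, check d ≤ 12: YES.
Slack = (n − k + 1) − d = 4.
The code is NOT MDS (slack = 4 > 0).
Description: the claimed parameters are [23, 12, 8]_11; such a code would be non-MDS.


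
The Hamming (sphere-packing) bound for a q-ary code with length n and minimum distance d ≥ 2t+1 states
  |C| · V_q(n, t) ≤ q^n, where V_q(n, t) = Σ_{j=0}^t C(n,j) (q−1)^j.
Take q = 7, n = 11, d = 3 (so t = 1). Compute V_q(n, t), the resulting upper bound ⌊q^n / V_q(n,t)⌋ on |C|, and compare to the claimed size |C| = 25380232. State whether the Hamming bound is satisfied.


V_q(n, t) = 67, q^n = 1977326743, Hamming bound = 29512339, |C| = 25380232 ≤ bound (satisfied).

Step 1: Compute V_q(n, t) = Σ_{j=0}^1 C(n, j) (q−1)^j.
  j = 0: C(11,0)·(6)^0 = 1·1 = 1.
  j = 1: C(11,1)·(6)^1 = 11·6 = 66.
  V_q(n, t) = 1 + 66 = 67.
Step 2: q^n = 7^11 = 1977326743.
Step 3: Hamming bound ⌊q^n / V_q(n,t)⌋ = ⌊1977326743/67⌋ = 29512339.
Step 4: Compare |C| = 25380232 to 29512339: satisfied.
The claimed |C| lies below the Hamming bound.


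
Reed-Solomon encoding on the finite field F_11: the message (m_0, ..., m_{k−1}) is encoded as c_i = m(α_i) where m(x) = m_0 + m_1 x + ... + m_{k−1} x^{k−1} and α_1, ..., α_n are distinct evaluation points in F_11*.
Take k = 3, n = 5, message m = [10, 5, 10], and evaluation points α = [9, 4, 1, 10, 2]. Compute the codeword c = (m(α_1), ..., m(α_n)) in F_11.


c = [7, 3, 3, 4, 5]

Message polynomial: m(x) = 10 + 5·x + 10·x^2 (mod 11).
For each evaluation point α_i, compute m(α_i) mod 11:
  α_1 = 9: Horner steps 10 → 7 → 7, so m(9) = 7.
  α_2 = 4: Horner steps 10 → 1 → 3, so m(4) = 3.
  α_3 = 1: Horner steps 10 → 4 → 3, so m(1) = 3.
  α_4 = 10: Horner steps 10 → 6 → 4, so m(10) = 4.
  α_5 = 2: Horner steps 10 → 3 → 5, so m(2) = 5.
Codeword c = [7, 3, 3, 4, 5] ∈ F_11^5.


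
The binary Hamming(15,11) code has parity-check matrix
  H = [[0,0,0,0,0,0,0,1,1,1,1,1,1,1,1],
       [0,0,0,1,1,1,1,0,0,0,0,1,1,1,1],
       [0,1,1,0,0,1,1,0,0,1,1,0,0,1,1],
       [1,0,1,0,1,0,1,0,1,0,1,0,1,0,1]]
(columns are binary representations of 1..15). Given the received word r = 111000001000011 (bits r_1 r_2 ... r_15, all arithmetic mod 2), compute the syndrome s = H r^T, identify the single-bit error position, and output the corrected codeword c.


s = (1, 0, 0, 0)^T, error position = 8, corrected codeword c = 111000011000011

Compute s = H r^T mod 2 one row at a time:
  s_1 = 0 + 1 + 0 + 0 + 0 + 0 + 1 + 1 = 3 ≡ 1 (mod 2).
  s_2 = 0 + 0 + 0 + 0 + 0 + 0 + 1 + 1 = 2 ≡ 0 (mod 2).
  s_3 = 1 + 1 + 0 + 0 + 0 + 0 + 1 + 1 = 4 ≡ 0 (mod 2).
  s_4 = 1 + 1 + 0 + 0 + 1 + 0 + 0 + 1 = 4 ≡ 0 (mod 2).
s = (1, 0, 0, 0)^T — this equals column 8 of H (binary 1000), so error is at position 8.
Correct: flip bit 8 of r = 111000001000011 to get c = 111000011000011.


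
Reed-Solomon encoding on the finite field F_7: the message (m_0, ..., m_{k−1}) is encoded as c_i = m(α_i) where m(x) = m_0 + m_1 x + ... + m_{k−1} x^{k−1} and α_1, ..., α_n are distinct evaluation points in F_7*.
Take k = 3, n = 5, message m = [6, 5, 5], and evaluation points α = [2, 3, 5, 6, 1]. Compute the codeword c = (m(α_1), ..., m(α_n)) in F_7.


c = [1, 3, 2, 6, 2]

Message polynomial: m(x) = 6 + 5·x + 5·x^2 (mod 7).
For each evaluation point α_i, compute m(α_i) mod 7:
  α_1 = 2: Horner steps 5 → 1 → 1, so m(2) = 1.
  α_2 = 3: Horner steps 5 → 6 → 3, so m(3) = 3.
  α_3 = 5: Horner steps 5 → 2 → 2, so m(5) = 2.
  α_4 = 6: Horner steps 5 → 0 → 6, so m(6) = 6.
  α_5 = 1: Horner steps 5 → 3 → 2, so m(1) = 2.
Codeword c = [1, 3, 2, 6, 2] ∈ F_7^5.


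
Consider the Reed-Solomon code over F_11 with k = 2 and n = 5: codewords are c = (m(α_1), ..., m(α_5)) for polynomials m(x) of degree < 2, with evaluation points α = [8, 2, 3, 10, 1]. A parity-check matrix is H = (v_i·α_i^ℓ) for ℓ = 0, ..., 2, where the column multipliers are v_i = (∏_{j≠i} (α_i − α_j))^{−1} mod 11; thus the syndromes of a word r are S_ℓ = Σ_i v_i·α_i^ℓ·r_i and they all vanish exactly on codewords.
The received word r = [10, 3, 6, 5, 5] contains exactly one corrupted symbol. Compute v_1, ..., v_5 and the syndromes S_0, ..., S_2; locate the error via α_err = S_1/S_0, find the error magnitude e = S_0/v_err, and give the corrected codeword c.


S = (1, 1, 1), error at position 5, error magnitude e = 5, c = [10, 3, 6, 5, 0].

Step 1: column multipliers v_i = (∏_{j≠i}(α_i − α_j))^{−1} mod 11.
  i = 1 (α = 8): (8−2)(8−3)(8−10)(8−1) = 6·5·(−2)·7 = −420 ≡ 9, so v_1 = 9^{−1} = 5 (mod 11).
  i = 2 (α = 2): (2−8)(2−3)(2−10)(2−1) = (−6)·(−1)·(−8)·1 = −48 ≡ 7, so v_2 = 7^{−1} = 8 (mod 11).
  i = 3 (α = 3): (3−8)(3−2)(3−10)(3−1) = (−5)·1·(−7)·2 = 70 ≡ 4, so v_3 = 4^{−1} = 3 (mod 11).
  i = 4 (α = 10): (10−8)(10−2)(10−3)(10−1) = 2·8·7·9 = 1008 ≡ 7, so v_4 = 7^{−1} = 8 (mod 11).
  i = 5 (α = 1): (1−8)(1−2)(1−3)(1−10) = (−7)·(−1)·(−2)·(−9) = 126 ≡ 5, so v_5 = 5^{−1} = 9 (mod 11).
  v = [5, 8, 3, 8, 9].
Step 2: syndromes of r = [10, 3, 6, 5, 5] (all sums mod 11).
  S_0 = Σ v_i r_i = 5·10 + 8·3 + 3·6 + 8·5 + 9·5 = 177 ≡ 1.
  S_1 = Σ v_i α_i r_i = 5·8·10 + 8·2·3 + 3·3·6 + 8·10·5 + 9·1·5 = 947 ≡ 1.
  α_i^2 mod 11 = [9, 4, 9, 1, 1].
  S_2 = Σ v_i α_i^2 r_i = 5·9·10 + 8·4·3 + 3·9·6 + 8·1·5 + 9·1·5 = 793 ≡ 1.
  S = (1, 1, 1) ≠ 0, so r is not a codeword (an error is present).
Step 3: locate the error. For a single error e at position i, S_ℓ = v_i·e·α_i^ℓ, so α_err = S_1/S_0.
  S_0^{−1} = 1^{−1} = 1 (mod 11), so α_err = 1·1 = 1 ≡ 1 = α_5. Error position i = 5.
  Consistency check: S_2/S_1 = 1·1 = 1 ≡ 1 = α_err ✓ (single-error assumption holds).
Step 4: error magnitude e = S_0/v_5 = S_0·∏_{j≠5}(α_5 − α_j) = 1·5 = 5 ≡ 5 (mod 11).
Step 5: correct position 5: c_5 = r_5 − e = 5 − 5 ≡ 0 (mod 11). Hence c = [10, 3, 6, 5, 0].
  Check: interpolating c through the α_i gives m(x) = 8 + 3·x (degree < 2) with m(α_i) = c_i for every i, so c is indeed a codeword.


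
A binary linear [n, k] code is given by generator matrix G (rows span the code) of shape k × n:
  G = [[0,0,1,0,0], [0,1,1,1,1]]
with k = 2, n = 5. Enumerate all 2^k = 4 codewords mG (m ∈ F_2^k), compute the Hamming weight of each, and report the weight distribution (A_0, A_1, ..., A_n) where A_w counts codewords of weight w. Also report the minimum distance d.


Weight distribution: A_0 = 1, A_1 = 1, A_3 = 1, A_4 = 1. Minimum distance d = 1.

Enumerate all 2^2 = 4 messages m ∈ F_2^2.
For each, compute codeword c = mG in F_2^5, then tally its weight.
  m = 00 → c = 00000, weight = 0.
  m = 10 → c = 00100, weight = 1.
  m = 01 → c = 01111, weight = 4.
  m = 11 → c = 01011, weight = 3.
Tally weights:
  weight 0: 1 codewords.
  weight 1: 1 codewords.
  weight 3: 1 codewords.
  weight 4: 1 codewords.
Minimum distance d = smallest w > 0 with A_w > 0 = 1.
Sanity: Σ A_w = 4 = 2^2 = 4 ✓.


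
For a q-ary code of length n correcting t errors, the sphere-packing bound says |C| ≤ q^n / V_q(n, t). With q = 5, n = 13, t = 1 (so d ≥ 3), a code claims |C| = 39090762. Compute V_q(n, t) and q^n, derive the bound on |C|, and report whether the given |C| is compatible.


V_q(n, t) = 53, q^n = 1220703125, Hamming bound = 23032134, |C| = 39090762 > bound (violated).

Step 1: Compute V_q(n, t) = Σ_{j=0}^1 C(n, j) (q−1)^j.
  j = 0: C(13,0)·(4)^0 = 1·1 = 1.
  j = 1: C(13,1)·(4)^1 = 13·4 = 52.
  V_q(n, t) = 1 + 52 = 53.
Step 2: q^n = 5^13 = 1220703125.
Step 3: Hamming bound ⌊q^n / V_q(n,t)⌋ = ⌊1220703125/53⌋ = 23032134.
Step 4: Compare |C| = 39090762 to 23032134: violated.
The claimed |C| lies above the Hamming bound, so no 5-ary code of length 13 with d ≥ 3 can have 39090762 codewords.


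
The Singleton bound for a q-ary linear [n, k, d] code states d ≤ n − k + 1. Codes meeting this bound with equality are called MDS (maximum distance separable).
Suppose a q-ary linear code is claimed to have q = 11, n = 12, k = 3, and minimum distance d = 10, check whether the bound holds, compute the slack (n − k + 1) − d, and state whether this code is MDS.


Singleton RHS = n − k + 1 = 10, slack = 0, bound satisfied, MDS.

Singleton bound: d ≤ n − k + 1.
Here n = 12, k = 3, so n − k + 1 = 10.
Given d = 10, check d ≤ 10: YES.
Slack = (n − k + 1) − d = 0.
The code is MDS (slack = 0).
Description: the claimed parameters are [12, 3, 10]_11; such a code would be MDS (meets Singleton bound).


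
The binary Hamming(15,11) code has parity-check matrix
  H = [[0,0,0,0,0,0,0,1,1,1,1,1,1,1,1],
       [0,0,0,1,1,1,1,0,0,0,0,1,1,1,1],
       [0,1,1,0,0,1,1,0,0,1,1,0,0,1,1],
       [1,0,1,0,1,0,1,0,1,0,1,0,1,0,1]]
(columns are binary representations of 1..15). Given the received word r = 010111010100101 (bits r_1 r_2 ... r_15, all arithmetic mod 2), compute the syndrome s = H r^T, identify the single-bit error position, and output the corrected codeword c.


s = (0, 1, 0, 1)^T, error position = 5, corrected codeword c = 010101010100101

Compute s = H r^T mod 2 one row at a time:
  s_1 = 1 + 0 + 1 + 0 + 0 + 1 + 0 + 1 = 4 ≡ 0 (mod 2).
  s_2 = 1 + 1 + 1 + 0 + 0 + 1 + 0 + 1 = 5 ≡ 1 (mod 2).
  s_3 = 1 + 0 + 1 + 0 + 1 + 0 + 0 + 1 = 4 ≡ 0 (mod 2).
  s_4 = 0 + 0 + 1 + 0 + 0 + 0 + 1 + 1 = 3 ≡ 1 (mod 2).
s = (0, 1, 0, 1)^T — this equals column 5 of H (binary 0101), so error is at position 5.
Correct: flip bit 5 of r = 010111010100101 to get c = 010101010100101.


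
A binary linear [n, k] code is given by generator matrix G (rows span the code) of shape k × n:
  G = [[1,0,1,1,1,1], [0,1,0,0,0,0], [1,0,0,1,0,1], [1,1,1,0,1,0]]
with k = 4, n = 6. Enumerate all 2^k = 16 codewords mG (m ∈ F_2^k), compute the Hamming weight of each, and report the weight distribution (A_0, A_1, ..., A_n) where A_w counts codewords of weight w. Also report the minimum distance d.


Weight distribution: A_0 = 1, A_1 = 2, A_2 = 3, A_3 = 4, A_4 = 3, A_5 = 2, A_6 = 1. Minimum distance d = 1.

Enumerate all 2^4 = 16 messages m ∈ F_2^4.
For each, compute codeword c = mG in F_2^6, then tally its weight.
  m = 0000 → c = 000000, weight = 0.
  m = 1000 → c = 101111, weight = 5.
  m = 0100 → c = 010000, weight = 1.
  m = 1100 → c = 111111, weight = 6.
  m = 0010 → c = 100101, weight = 3.
  m = 1010 → c = 001010, weight = 2.
  m = 0110 → c = 110101, weight = 4.
  m = 1110 → c = 011010, weight = 3.
  m = 0001 → c = 111010, weight = 4.
  m = 1001 → c = 010101, weight = 3.
  m = 0101 → c = 101010, weight = 3.
  m = 1101 → c = 000101, weight = 2.
  m = 0011 → c = 011111, weight = 5.
  m = 1011 → c = 110000, weight = 2.
  m = 0111 → c = 001111, weight = 4.
  m = 1111 → c = 100000, weight = 1.
Tally weights:
  weight 0: 1 codewords.
  weight 1: 2 codewords.
  weight 2: 3 codewords.
  weight 3: 4 codewords.
  weight 4: 3 codewords.
  weight 5: 2 codewords.
  weight 6: 1 codewords.
Minimum distance d = smallest w > 0 with A_w > 0 = 1.
Sanity: Σ A_w = 16 = 2^4 = 16 ✓.


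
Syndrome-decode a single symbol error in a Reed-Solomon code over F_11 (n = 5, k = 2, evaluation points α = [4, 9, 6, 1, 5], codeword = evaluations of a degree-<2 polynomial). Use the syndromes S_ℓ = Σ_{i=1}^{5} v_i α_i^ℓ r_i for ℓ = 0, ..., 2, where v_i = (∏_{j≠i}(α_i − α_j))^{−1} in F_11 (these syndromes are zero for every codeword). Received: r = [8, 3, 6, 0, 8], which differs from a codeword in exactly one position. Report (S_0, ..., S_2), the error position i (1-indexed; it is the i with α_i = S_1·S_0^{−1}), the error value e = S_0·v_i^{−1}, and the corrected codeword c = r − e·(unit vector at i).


S = (9, 1, 5), error at position 5, error magnitude e = 1, c = [8, 3, 6, 0, 7].

Step 1: column multipliers v_i = (∏_{j≠i}(α_i − α_j))^{−1} mod 11.
  i = 1 (α = 4): (4−9)(4−6)(4−1)(4−5) = (−5)·(−2)·3·(−1) = −30 ≡ 3, so v_1 = 3^{−1} = 4 (mod 11).
  i = 2 (α = 9): (9−4)(9−6)(9−1)(9−5) = 5·3·8·4 = 480 ≡ 7, so v_2 = 7^{−1} = 8 (mod 11).
  i = 3 (α = 6): (6−4)(6−9)(6−1)(6−5) = 2·(−3)·5·1 = −30 ≡ 3, so v_3 = 3^{−1} = 4 (mod 11).
  i = 4 (α = 1): (1−4)(1−9)(1−6)(1−5) = (−3)·(−8)·(−5)·(−4) = 480 ≡ 7, so v_4 = 7^{−1} = 8 (mod 11).
  i = 5 (α = 5): (5−4)(5−9)(5−6)(5−1) = 1·(−4)·(−1)·4 = 16 ≡ 5, so v_5 = 5^{−1} = 9 (mod 11).
  v = [4, 8, 4, 8, 9].
Step 2: syndromes of r = [8, 3, 6, 0, 8] (all sums mod 11).
  S_0 = Σ v_i r_i = 4·8 + 8·3 + 4·6 + 8·0 + 9·8 = 152 ≡ 9.
  S_1 = Σ v_i α_i r_i = 4·4·8 + 8·9·3 + 4·6·6 + 8·1·0 + 9·5·8 = 848 ≡ 1.
  α_i^2 mod 11 = [5, 4, 3, 1, 3].
  S_2 = Σ v_i α_i^2 r_i = 4·5·8 + 8·4·3 + 4·3·6 + 8·1·0 + 9·3·8 = 544 ≡ 5.
  S = (9, 1, 5) ≠ 0, so r is not a codeword (an error is present).
Step 3: locate the error. For a single error e at position i, S_ℓ = v_i·e·α_i^ℓ, so α_err = S_1/S_0.
  S_0^{−1} = 9^{−1} = 5 (mod 11), so α_err = 1·5 = 5 ≡ 5 = α_5. Error position i = 5.
  Consistency check: S_2/S_1 = 5·1 = 5 ≡ 5 = α_err ✓ (single-error assumption holds).
Step 4: error magnitude e = S_0/v_5 = S_0·∏_{j≠5}(α_5 − α_j) = 9·5 = 45 ≡ 1 (mod 11).
Step 5: correct position 5: c_5 = r_5 − e = 8 − 1 ≡ 7 (mod 11). Hence c = [8, 3, 6, 0, 7].
  Check: interpolating c through the α_i gives m(x) = 1 + 10·x (degree < 2) with m(α_i) = c_i for every i, so c is indeed a codeword.


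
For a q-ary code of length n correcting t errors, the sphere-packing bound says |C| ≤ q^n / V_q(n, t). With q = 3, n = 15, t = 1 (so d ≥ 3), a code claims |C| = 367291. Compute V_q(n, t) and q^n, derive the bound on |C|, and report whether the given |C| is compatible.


V_q(n, t) = 31, q^n = 14348907, Hamming bound = 462867, |C| = 367291 ≤ bound (satisfied).

Step 1: Compute V_q(n, t) = Σ_{j=0}^1 C(n, j) (q−1)^j.
  j = 0: C(15,0)·(2)^0 = 1·1 = 1.
  j = 1: C(15,1)·(2)^1 = 15·2 = 30.
  V_q(n, t) = 1 + 30 = 31.
Step 2: q^n = 3^15 = 14348907.
Step 3: Hamming bound ⌊q^n / V_q(n,t)⌋ = ⌊14348907/31⌋ = 462867.
Step 4: Compare |C| = 367291 to 462867: satisfied.
The claimed |C| lies below the Hamming bound.


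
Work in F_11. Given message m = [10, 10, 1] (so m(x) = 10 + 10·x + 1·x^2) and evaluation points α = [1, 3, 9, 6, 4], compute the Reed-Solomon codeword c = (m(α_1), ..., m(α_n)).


c = [10, 5, 5, 7, 0]

Message polynomial: m(x) = 10 + 10·x + 1·x^2 (mod 11).
For each evaluation point α_i, compute m(α_i) mod 11:
  α_1 = 1: Horner steps 1 → 0 → 10, so m(1) = 10.
  α_2 = 3: Horner steps 1 → 2 → 5, so m(3) = 5.
  α_3 = 9: Horner steps 1 → 8 → 5, so m(9) = 5.
  α_4 = 6: Horner steps 1 → 5 → 7, so m(6) = 7.
  α_5 = 4: Horner steps 1 → 3 → 0, so m(4) = 0.
Codeword c = [10, 5, 5, 7, 0] ∈ F_11^5.


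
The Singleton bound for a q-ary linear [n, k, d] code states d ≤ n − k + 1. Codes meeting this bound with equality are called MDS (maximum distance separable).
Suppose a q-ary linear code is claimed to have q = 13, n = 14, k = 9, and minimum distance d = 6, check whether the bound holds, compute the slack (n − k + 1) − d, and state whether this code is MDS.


Singleton RHS = n − k + 1 = 6, slack = 0, bound satisfied, MDS.

Singleton bound: d ≤ n − k + 1.
Here n = 14, k = 9, so n − k + 1 = 6.
Given d = 6, check d ≤ 6: YES.
Slack = (n − k + 1) − d = 0.
The code is MDS (slack = 0).
Description: the claimed parameters are [14, 9, 6]_13; such a code would be MDS (meets Singleton bound).


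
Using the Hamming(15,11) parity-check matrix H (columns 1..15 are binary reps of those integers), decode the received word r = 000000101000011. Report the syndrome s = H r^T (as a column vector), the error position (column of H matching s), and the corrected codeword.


s = (1, 1, 1, 1)^T, error position = 15, corrected codeword c = 000000101000010

Compute s = H r^T mod 2 one row at a time:
  s_1 = 0 + 1 + 0 + 0 + 0 + 0 + 1 + 1 = 3 ≡ 1 (mod 2).
  s_2 = 0 + 0 + 0 + 1 + 0 + 0 + 1 + 1 = 3 ≡ 1 (mod 2).
  s_3 = 0 + 0 + 0 + 1 + 0 + 0 + 1 + 1 = 3 ≡ 1 (mod 2).
  s_4 = 0 + 0 + 0 + 1 + 1 + 0 + 0 + 1 = 3 ≡ 1 (mod 2).
s = (1, 1, 1, 1)^T — this equals column 15 of H (binary 1111), so error is at position 15.
Correct: flip bit 15 of r = 000000101000011 to get c = 000000101000010.


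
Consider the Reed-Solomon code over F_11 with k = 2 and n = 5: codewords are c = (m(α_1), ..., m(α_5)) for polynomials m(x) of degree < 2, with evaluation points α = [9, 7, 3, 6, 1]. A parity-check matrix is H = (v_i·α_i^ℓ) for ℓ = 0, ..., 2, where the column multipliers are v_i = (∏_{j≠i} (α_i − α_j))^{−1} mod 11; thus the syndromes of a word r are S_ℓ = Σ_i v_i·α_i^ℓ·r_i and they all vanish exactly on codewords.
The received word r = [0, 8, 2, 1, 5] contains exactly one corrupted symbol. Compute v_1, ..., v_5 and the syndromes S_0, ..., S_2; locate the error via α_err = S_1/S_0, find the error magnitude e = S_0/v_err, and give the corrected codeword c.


S = (4, 4, 4), error at position 5, error magnitude e = 6, c = [0, 8, 2, 1, 10].

Step 1: column multipliers v_i = (∏_{j≠i}(α_i − α_j))^{−1} mod 11.
  i = 1 (α = 9): (9−7)(9−3)(9−6)(9−1) = 2·6·3·8 = 288 ≡ 2, so v_1 = 2^{−1} = 6 (mod 11).
  i = 2 (α = 7): (7−9)(7−3)(7−6)(7−1) = (−2)·4·1·6 = −48 ≡ 7, so v_2 = 7^{−1} = 8 (mod 11).
  i = 3 (α = 3): (3−9)(3−7)(3−6)(3−1) = (−6)·(−4)·(−3)·2 = −144 ≡ 10, so v_3 = 10^{−1} = 10 (mod 11).
  i = 4 (α = 6): (6−9)(6−7)(6−3)(6−1) = (−3)·(−1)·3·5 = 45 ≡ 1, so v_4 = 1^{−1} = 1 (mod 11).
  i = 5 (α = 1): (1−9)(1−7)(1−3)(1−6) = (−8)·(−6)·(−2)·(−5) = 480 ≡ 7, so v_5 = 7^{−1} = 8 (mod 11).
  v = [6, 8, 10, 1, 8].
Step 2: syndromes of r = [0, 8, 2, 1, 5] (all sums mod 11).
  S_0 = Σ v_i r_i = 6·0 + 8·8 + 10·2 + 1·1 + 8·5 = 125 ≡ 4.
  S_1 = Σ v_i α_i r_i = 6·9·0 + 8·7·8 + 10·3·2 + 1·6·1 + 8·1·5 = 554 ≡ 4.
  α_i^2 mod 11 = [4, 5, 9, 3, 1].
  S_2 = Σ v_i α_i^2 r_i = 6·4·0 + 8·5·8 + 10·9·2 + 1·3·1 + 8·1·5 = 543 ≡ 4.
  S = (4, 4, 4) ≠ 0, so r is not a codeword (an error is present).
Step 3: locate the error. For a single error e at position i, S_ℓ = v_i·e·α_i^ℓ, so α_err = S_1/S_0.
  S_0^{−1} = 4^{−1} = 3 (mod 11), so α_err = 4·3 = 12 ≡ 1 = α_5. Error position i = 5.
  Consistency check: S_2/S_1 = 4·3 = 12 ≡ 1 = α_err ✓ (single-error assumption holds).
Step 4: error magnitude e = S_0/v_5 = S_0·∏_{j≠5}(α_5 − α_j) = 4·7 = 28 ≡ 6 (mod 11).
Step 5: correct position 5: c_5 = r_5 − e = 5 − 6 ≡ 10 (mod 11). Hence c = [0, 8, 2, 1, 10].
  Check: interpolating c through the α_i gives m(x) = 3 + 7·x (degree < 2) with m(α_i) = c_i for every i, so c is indeed a codeword.


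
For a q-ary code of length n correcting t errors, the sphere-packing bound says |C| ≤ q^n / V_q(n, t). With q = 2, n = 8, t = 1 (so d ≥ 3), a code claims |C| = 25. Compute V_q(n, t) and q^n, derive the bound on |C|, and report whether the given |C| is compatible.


V_q(n, t) = 9, q^n = 256, Hamming bound = 28, |C| = 25 ≤ bound (satisfied).

Step 1: Compute V_q(n, t) = Σ_{j=0}^1 C(n, j) (q−1)^j.
  j = 0: C(8,0)·(1)^0 = 1·1 = 1.
  j = 1: C(8,1)·(1)^1 = 8·1 = 8.
  V_q(n, t) = 1 + 8 = 9.
Step 2: q^n = 2^8 = 256.
Step 3: Hamming bound ⌊q^n / V_q(n,t)⌋ = ⌊256/9⌋ = 28.
Step 4: Compare |C| = 25 to 28: satisfied.
The claimed |C| lies below the Hamming bound.


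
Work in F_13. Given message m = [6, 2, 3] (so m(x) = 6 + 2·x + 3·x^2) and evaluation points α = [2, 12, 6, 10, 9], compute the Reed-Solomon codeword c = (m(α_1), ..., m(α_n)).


c = [9, 7, 9, 1, 7]

Message polynomial: m(x) = 6 + 2·x + 3·x^2 (mod 13).
For each evaluation point α_i, compute m(α_i) mod 13:
  α_1 = 2: Horner steps 3 → 8 → 9, so m(2) = 9.
  α_2 = 12: Horner steps 3 → 12 → 7, so m(12) = 7.
  α_3 = 6: Horner steps 3 → 7 → 9, so m(6) = 9.
  α_4 = 10: Horner steps 3 → 6 → 1, so m(10) = 1.
  α_5 = 9: Horner steps 3 → 3 → 7, so m(9) = 7.
Codeword c = [9, 7, 9, 1, 7] ∈ F_13^5.


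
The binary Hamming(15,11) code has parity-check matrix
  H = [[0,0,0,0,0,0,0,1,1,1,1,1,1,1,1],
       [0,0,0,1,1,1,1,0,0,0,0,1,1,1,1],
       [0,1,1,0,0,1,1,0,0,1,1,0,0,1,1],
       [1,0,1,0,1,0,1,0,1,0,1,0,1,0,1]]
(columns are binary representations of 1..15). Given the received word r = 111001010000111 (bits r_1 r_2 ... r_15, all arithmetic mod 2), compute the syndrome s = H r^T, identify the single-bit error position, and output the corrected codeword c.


s = (0, 0, 1, 0)^T, error position = 2, corrected codeword c = 101001010000111

Compute s = H r^T mod 2 one row at a time:
  s_1 = 1 + 0 + 0 + 0 + 0 + 1 + 1 + 1 = 4 ≡ 0 (mod 2).
  s_2 = 0 + 0 + 1 + 0 + 0 + 1 + 1 + 1 = 4 ≡ 0 (mod 2).
  s_3 = 1 + 1 + 1 + 0 + 0 + 0 + 1 + 1 = 5 ≡ 1 (mod 2).
  s_4 = 1 + 1 + 0 + 0 + 0 + 0 + 1 + 1 = 4 ≡ 0 (mod 2).
s = (0, 0, 1, 0)^T — this equals column 2 of H (binary 0010), so error is at position 2.
Correct: flip bit 2 of r = 111001010000111 to get c = 101001010000111.


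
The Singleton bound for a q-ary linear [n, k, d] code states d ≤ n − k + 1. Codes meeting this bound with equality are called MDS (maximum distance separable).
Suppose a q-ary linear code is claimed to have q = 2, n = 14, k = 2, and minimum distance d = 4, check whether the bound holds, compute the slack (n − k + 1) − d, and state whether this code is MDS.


Singleton RHS = n − k + 1 = 13, slack = 9, bound satisfied, not MDS.

Singleton bound: d ≤ n − k + 1.
Here n = 14, k = 2, so n − k + 1 = 13.
Given d = 4, check d ≤ 13: YES.
Slack = (n − k + 1) − d = 9.
The code is NOT MDS (slack = 9 > 0).
Description: the claimed parameters are [14, 2, 4]_2; such a code would be non-MDS.


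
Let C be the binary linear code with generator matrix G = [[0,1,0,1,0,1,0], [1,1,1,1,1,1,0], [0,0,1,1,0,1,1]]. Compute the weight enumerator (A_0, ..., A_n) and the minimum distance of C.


Weight distribution: A_0 = 1, A_3 = 3, A_4 = 2, A_5 = 1, A_6 = 1. Minimum distance d = 3.

Enumerate all 2^3 = 8 messages m ∈ F_2^3.
For each, compute codeword c = mG in F_2^7, then tally its weight.
  m = 000 → c = 0000000, weight = 0.
  m = 100 → c = 0101010, weight = 3.
  m = 010 → c = 1111110, weight = 6.
  m = 110 → c = 1010100, weight = 3.
  m = 001 → c = 0011011, weight = 4.
  m = 101 → c = 0110001, weight = 3.
  m = 011 → c = 1100101, weight = 4.
  m = 111 → c = 1001111, weight = 5.
Tally weights:
  weight 0: 1 codewords.
  weight 3: 3 codewords.
  weight 4: 2 codewords.
  weight 5: 1 codewords.
  weight 6: 1 codewords.
Minimum distance d = smallest w > 0 with A_w > 0 = 3.
Sanity: Σ A_w = 8 = 2^3 = 8 ✓.


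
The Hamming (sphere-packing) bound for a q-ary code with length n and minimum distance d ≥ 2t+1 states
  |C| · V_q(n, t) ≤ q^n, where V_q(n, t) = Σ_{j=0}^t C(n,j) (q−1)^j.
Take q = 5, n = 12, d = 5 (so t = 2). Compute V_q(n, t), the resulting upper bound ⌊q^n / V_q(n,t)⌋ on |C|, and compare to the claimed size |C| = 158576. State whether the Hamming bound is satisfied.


V_q(n, t) = 1105, q^n = 244140625, Hamming bound = 220941, |C| = 158576 ≤ bound (satisfied).

Step 1: Compute V_q(n, t) = Σ_{j=0}^2 C(n, j) (q−1)^j.
  j = 0: C(12,0)·(4)^0 = 1·1 = 1.
  j = 1: C(12,1)·(4)^1 = 12·4 = 48.
  j = 2: C(12,2)·(4)^2 = 66·16 = 1056.
  V_q(n, t) = 1 + 48 + 1056 = 1105.
Step 2: q^n = 5^12 = 244140625.
Step 3: Hamming bound ⌊q^n / V_q(n,t)⌋ = ⌊244140625/1105⌋ = 220941.
Step 4: Compare |C| = 158576 to 220941: satisfied.
The claimed |C| lies below the Hamming bound.


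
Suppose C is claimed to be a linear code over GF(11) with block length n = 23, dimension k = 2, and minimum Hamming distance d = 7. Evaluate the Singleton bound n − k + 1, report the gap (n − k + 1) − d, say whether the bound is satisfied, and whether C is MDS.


Singleton RHS = n − k + 1 = 22, slack = 15, bound satisfied, not MDS.

Singleton bound: d ≤ n − k + 1.
Here n = 23, k = 2, so n − k + 1 = 22.
Given d = 7, check d ≤ 22: YES.
Slack = (n − k + 1) − d = 15.
The code is NOT MDS (slack = 15 > 0).
Description: the claimed parameters are [23, 2, 7]_11; such a code would be non-MDS.


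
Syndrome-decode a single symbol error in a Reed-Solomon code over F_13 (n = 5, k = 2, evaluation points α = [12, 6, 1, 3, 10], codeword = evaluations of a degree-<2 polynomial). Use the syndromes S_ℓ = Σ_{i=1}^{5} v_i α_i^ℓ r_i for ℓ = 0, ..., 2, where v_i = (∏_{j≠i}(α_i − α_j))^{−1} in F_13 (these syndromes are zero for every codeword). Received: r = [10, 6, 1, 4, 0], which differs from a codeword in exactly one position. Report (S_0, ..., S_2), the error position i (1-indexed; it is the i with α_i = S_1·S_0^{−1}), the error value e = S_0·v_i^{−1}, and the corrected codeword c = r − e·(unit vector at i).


S = (10, 10, 10), error at position 3, error magnitude e = 7, c = [10, 6, 7, 4, 0].

Step 1: column multipliers v_i = (∏_{j≠i}(α_i − α_j))^{−1} mod 13.
  i = 1 (α = 12): (12−6)(12−1)(12−3)(12−10) = 6·11·9·2 = 1188 ≡ 5, so v_1 = 5^{−1} = 8 (mod 13).
  i = 2 (α = 6): (6−12)(6−1)(6−3)(6−10) = (−6)·5·3·(−4) = 360 ≡ 9, so v_2 = 9^{−1} = 3 (mod 13).
  i = 3 (α = 1): (1−12)(1−6)(1−3)(1−10) = (−11)·(−5)·(−2)·(−9) = 990 ≡ 2, so v_3 = 2^{−1} = 7 (mod 13).
  i = 4 (α = 3): (3−12)(3−6)(3−1)(3−10) = (−9)·(−3)·2·(−7) = −378 ≡ 12, so v_4 = 12^{−1} = 12 (mod 13).
  i = 5 (α = 10): (10−12)(10−6)(10−1)(10−3) = (−2)·4·9·7 = −504 ≡ 3, so v_5 = 3^{−1} = 9 (mod 13).
  v = [8, 3, 7, 12, 9].
Step 2: syndromes of r = [10, 6, 1, 4, 0] (all sums mod 13).
  S_0 = Σ v_i r_i = 8·10 + 3·6 + 7·1 + 12·4 + 9·0 = 153 ≡ 10.
  S_1 = Σ v_i α_i r_i = 8·12·10 + 3·6·6 + 7·1·1 + 12·3·4 + 9·10·0 = 1219 ≡ 10.
  α_i^2 mod 13 = [1, 10, 1, 9, 9].
  S_2 = Σ v_i α_i^2 r_i = 8·1·10 + 3·10·6 + 7·1·1 + 12·9·4 + 9·9·0 = 699 ≡ 10.
  S = (10, 10, 10) ≠ 0, so r is not a codeword (an error is present).
Step 3: locate the error. For a single error e at position i, S_ℓ = v_i·e·α_i^ℓ, so α_err = S_1/S_0.
  S_0^{−1} = 10^{−1} = 4 (mod 13), so α_err = 10·4 = 40 ≡ 1 = α_3. Error position i = 3.
  Consistency check: S_2/S_1 = 10·4 = 40 ≡ 1 = α_err ✓ (single-error assumption holds).
Step 4: error magnitude e = S_0/v_3 = S_0·∏_{j≠3}(α_3 − α_j) = 10·2 = 20 ≡ 7 (mod 13).
Step 5: correct position 3: c_3 = r_3 − e = 1 − 7 ≡ 7 (mod 13). Hence c = [10, 6, 7, 4, 0].
  Check: interpolating c through the α_i gives m(x) = 2 + 5·x (degree < 2) with m(α_i) = c_i for every i, so c is indeed a codeword.


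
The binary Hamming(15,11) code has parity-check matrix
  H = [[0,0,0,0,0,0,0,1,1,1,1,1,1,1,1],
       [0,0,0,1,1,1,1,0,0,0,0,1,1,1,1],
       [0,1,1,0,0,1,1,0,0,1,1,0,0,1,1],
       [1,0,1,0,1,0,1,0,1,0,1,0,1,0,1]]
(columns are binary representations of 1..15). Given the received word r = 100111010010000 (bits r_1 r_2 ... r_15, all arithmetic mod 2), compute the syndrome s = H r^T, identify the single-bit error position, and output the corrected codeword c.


s = (0, 1, 0, 1)^T, error position = 5, corrected codeword c = 100101010010000

Compute s = H r^T mod 2 one row at a time:
  s_1 = 1 + 0 + 0 + 1 + 0 + 0 + 0 + 0 = 2 ≡ 0 (mod 2).
  s_2 = 1 + 1 + 1 + 0 + 0 + 0 + 0 + 0 = 3 ≡ 1 (mod 2).
  s_3 = 0 + 0 + 1 + 0 + 0 + 1 + 0 + 0 = 2 ≡ 0 (mod 2).
  s_4 = 1 + 0 + 1 + 0 + 0 + 1 + 0 + 0 = 3 ≡ 1 (mod 2).
s = (0, 1, 0, 1)^T — this equals column 5 of H (binary 0101), so error is at position 5.
Correct: flip bit 5 of r = 100111010010000 to get c = 100101010010000.


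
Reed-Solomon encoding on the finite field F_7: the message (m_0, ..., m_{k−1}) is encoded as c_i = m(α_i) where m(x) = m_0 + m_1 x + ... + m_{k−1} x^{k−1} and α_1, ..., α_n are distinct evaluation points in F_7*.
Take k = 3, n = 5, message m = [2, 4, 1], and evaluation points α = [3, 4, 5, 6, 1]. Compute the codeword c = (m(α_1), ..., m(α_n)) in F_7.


c = [2, 6, 5, 6, 0]

Message polynomial: m(x) = 2 + 4·x + 1·x^2 (mod 7).
For each evaluation point α_i, compute m(α_i) mod 7:
  α_1 = 3: Horner steps 1 → 0 → 2, so m(3) = 2.
  α_2 = 4: Horner steps 1 → 1 → 6, so m(4) = 6.
  α_3 = 5: Horner steps 1 → 2 → 5, so m(5) = 5.
  α_4 = 6: Horner steps 1 → 3 → 6, so m(6) = 6.
  α_5 = 1: Horner steps 1 → 5 → 0, so m(1) = 0.
Codeword c = [2, 6, 5, 6, 0] ∈ F_7^5.
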